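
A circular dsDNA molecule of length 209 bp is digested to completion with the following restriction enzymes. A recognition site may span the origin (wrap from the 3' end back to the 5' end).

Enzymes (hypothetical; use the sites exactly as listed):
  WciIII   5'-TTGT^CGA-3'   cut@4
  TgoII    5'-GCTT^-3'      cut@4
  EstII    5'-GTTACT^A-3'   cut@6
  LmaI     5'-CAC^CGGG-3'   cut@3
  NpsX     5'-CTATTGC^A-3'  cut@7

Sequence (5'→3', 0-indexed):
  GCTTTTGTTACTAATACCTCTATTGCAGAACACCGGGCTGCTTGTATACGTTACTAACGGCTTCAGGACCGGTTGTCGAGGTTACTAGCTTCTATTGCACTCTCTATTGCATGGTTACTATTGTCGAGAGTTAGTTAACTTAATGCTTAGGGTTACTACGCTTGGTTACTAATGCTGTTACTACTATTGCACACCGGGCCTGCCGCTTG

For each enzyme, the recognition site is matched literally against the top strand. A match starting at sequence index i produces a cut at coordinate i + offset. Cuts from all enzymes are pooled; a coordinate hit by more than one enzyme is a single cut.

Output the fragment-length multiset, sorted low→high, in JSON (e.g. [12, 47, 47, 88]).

[4,5,5,5,6,7,7,7,8,8,8,9,9,10,10,12,12,12,13,14,14,24]

Per-enzyme occurrences:
  WciIII (TTGTCGA, off=4): starts [72, 120] → cuts [76, 124]
  TgoII (GCTT, off=4): starts [0, 39, 59, 87, 144, 159, 204] → cuts [4, 43, 63, 91, 148, 163, 208]
  EstII (GTTACTA, off=6): starts [6, 49, 80, 113, 151, 164, 176] → cuts [12, 55, 86, 119, 157, 170, 182]
  LmaI (CACCGGG, off=3): starts [30, 191] → cuts [33, 194]
  NpsX (CTATTGCA, off=7): starts [19, 91, 103, 183] → cuts [26, 98, 110, 190]

Pooled cuts: [4, 12, 26, 33, 43, 55, 63, 76, 86, 91, 98, 110, 119, 124, 148, 157, 163, 170, 182, 190, 194, 208]

Fragments:
  4→12: 8 bp
  12→26: 14 bp
  26→33: 7 bp
  33→43: 10 bp
  43→55: 12 bp
  55→63: 8 bp
  63→76: 13 bp
  76→86: 10 bp
  86→91: 5 bp
  91→98: 7 bp
  98→110: 12 bp
  110→119: 9 bp
  119→124: 5 bp
  124→148: 24 bp
  148→157: 9 bp
  157→163: 6 bp
  163→170: 7 bp
  170→182: 12 bp
  182→190: 8 bp
  190→194: 4 bp
  194→208: 14 bp
  208→4 (wrap): 209-208+4 = 5 bp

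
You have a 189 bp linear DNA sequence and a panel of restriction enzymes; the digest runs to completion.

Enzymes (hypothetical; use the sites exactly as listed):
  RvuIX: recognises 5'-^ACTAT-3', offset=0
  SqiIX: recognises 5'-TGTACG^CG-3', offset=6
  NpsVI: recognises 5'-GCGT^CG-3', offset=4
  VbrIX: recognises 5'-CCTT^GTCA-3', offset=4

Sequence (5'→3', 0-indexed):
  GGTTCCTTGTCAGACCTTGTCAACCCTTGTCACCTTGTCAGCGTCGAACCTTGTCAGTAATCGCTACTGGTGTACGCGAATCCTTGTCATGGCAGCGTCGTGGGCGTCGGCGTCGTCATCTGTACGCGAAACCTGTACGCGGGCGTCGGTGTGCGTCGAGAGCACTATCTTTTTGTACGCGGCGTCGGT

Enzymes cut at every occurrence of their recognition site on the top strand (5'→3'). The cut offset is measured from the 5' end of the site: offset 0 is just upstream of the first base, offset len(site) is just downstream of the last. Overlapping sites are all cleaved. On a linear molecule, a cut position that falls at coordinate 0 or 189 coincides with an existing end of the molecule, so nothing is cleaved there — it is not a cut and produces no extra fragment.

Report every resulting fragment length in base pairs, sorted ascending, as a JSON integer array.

[4,6,6,7,7,8,8,8,8,9,9,10,10,10,13,13,13,16,24]

Per-enzyme occurrences:
  RvuIX ACTAT/0: at [163] ⇒ [163]
  SqiIX TGTACGCG/6: at [70, 120, 133, 173] ⇒ [76, 126, 139, 179]
  NpsVI GCGTCG/4: at [40, 94, 103, 109, 142, 152, 181] ⇒ [44, 98, 107, 113, 146, 156, 185]
  VbrIX CCTTGTCA/4: at [4, 14, 24, 32, 48, 81] ⇒ [8, 18, 28, 36, 52, 85]

All cut coordinates (distinct, sorted): [8, 18, 28, 36, 44, 52, 76, 85, 98, 107, 113, 126, 139, 146, 156, 163, 179, 185]

Fragment lengths:
  [0,8): 8 bp
  [8,18): 10 bp
  [18,28): 10 bp
  [28,36): 8 bp
  [36,44): 8 bp
  [44,52): 8 bp
  [52,76): 24 bp
  [76,85): 9 bp
  [85,98): 13 bp
  [98,107): 9 bp
  [107,113): 6 bp
  [113,126): 13 bp
  [126,139): 13 bp
  [139,146): 7 bp
  [146,156): 10 bp
  [156,163): 7 bp
  [163,179): 16 bp
  [179,185): 6 bp
  [185,189): 4 bp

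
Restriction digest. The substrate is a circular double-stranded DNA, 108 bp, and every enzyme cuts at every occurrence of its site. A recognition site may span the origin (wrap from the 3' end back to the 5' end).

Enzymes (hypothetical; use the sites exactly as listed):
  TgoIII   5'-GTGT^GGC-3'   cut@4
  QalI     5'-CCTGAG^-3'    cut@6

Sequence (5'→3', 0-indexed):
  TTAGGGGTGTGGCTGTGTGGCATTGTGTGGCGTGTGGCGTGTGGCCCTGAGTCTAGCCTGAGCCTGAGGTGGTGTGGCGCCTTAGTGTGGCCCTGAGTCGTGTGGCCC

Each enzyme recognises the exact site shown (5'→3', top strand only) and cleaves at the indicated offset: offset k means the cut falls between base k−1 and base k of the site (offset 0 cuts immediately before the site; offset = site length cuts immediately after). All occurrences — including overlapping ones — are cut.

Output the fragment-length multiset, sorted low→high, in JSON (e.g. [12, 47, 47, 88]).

[6,6,7,7,7,8,9,9,10,11,13,15]

Per-enzyme occurrences:
  TgoIII (GTGTGGC, off=4): starts [6, 14, 24, 31, 38, 71, 84, 99] → cuts [10, 18, 28, 35, 42, 75, 88, 103]
  QalI (CCTGAG, off=6): starts [45, 56, 62, 91] → cuts [51, 62, 68, 97]

Pooled cuts: [10, 18, 28, 35, 42, 51, 62, 68, 75, 88, 97, 103]

Fragments:
  10→18: 8 bp
  18→28: 10 bp
  28→35: 7 bp
  35→42: 7 bp
  42→51: 9 bp
  51→62: 11 bp
  62→68: 6 bp
  68→75: 7 bp
  75→88: 13 bp
  88→97: 9 bp
  97→103: 6 bp
  103→10 (wrap): 108-103+10 = 15 bp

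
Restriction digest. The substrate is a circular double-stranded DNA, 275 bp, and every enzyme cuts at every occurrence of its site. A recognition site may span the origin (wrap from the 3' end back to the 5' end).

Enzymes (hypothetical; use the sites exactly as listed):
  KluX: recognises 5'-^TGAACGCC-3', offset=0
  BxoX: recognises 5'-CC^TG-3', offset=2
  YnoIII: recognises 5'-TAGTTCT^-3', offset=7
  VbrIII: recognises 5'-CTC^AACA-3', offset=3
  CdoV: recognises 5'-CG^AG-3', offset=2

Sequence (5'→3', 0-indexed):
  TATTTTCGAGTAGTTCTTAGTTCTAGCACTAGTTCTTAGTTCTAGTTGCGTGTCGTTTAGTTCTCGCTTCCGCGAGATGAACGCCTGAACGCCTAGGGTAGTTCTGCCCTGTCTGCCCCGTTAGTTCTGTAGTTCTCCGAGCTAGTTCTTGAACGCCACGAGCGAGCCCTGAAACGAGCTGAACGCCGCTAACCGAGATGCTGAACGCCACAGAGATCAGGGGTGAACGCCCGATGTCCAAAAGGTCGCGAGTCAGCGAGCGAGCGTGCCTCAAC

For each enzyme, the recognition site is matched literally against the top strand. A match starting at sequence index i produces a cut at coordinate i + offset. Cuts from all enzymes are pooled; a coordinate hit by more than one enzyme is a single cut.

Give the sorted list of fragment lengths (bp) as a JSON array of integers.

[3,3,3,4,4,4,5,6,7,7,7,8,8,8,9,10,10,11,12,16,19,20,21,21,22,27]

Per-enzyme occurrences:
  KluX TGAACGCC/0: at [77, 85, 149, 179, 201, 223] ⇒ [77, 85, 149, 179, 201, 223]
  BxoX CCTG/2: at [83, 107, 167] ⇒ [85, 109, 169]
  YnoIII TAGTTCT/7: at [10, 17, 29, 36, 57, 98, 121, 129, 142] ⇒ [17, 24, 36, 43, 64, 105, 128, 136, 149]
  VbrIII (CTCAACA, off=3): no sites
  CdoV CGAG/2: at [6, 72, 137, 158, 162, 174, 193, 248, 256, 260] ⇒ [8, 74, 139, 160, 164, 176, 195, 250, 258, 262]

Pooled cuts: [8, 17, 24, 36, 43, 64, 74, 77, 85, 105, 109, 128, 136, 139, 149, 160, 164, 169, 176, 179, 195, 201, 223, 250, 258, 262]

Fragments:
  8→17: 9 bp
  17→24: 7 bp
  24→36: 12 bp
  36→43: 7 bp
  43→64: 21 bp
  64→74: 10 bp
  74→77: 3 bp
  77→85: 8 bp
  85→105: 20 bp
  105→109: 4 bp
  109→128: 19 bp
  128→136: 8 bp
  136→139: 3 bp
  139→149: 10 bp
  149→160: 11 bp
  160→164: 4 bp
  164→169: 5 bp
  169→176: 7 bp
  176→179: 3 bp
  179→195: 16 bp
  195→201: 6 bp
  201→223: 22 bp
  223→250: 27 bp
  250→258: 8 bp
  258→262: 4 bp
  262→8 (wrap): 275-262+8 = 21 bp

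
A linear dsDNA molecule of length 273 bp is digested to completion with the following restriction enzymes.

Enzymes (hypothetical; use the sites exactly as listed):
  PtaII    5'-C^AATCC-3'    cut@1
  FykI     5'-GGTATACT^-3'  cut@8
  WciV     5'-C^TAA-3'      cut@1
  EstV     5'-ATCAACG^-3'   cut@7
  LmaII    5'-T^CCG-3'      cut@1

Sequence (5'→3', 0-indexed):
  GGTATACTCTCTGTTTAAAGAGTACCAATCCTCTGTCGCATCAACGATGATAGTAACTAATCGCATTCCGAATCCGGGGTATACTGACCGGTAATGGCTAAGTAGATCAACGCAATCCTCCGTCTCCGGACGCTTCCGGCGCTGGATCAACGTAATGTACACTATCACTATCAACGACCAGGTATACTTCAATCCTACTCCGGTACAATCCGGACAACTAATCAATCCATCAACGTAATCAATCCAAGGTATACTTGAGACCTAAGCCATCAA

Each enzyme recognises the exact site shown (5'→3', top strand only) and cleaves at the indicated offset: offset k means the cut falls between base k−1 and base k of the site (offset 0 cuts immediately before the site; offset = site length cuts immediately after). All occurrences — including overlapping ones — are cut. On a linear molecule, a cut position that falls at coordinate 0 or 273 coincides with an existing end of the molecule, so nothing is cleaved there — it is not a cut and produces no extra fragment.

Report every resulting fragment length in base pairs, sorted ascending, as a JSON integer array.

Scan for sites:
  PtaII (CAATCC, off=1): starts [25, 112, 189, 205, 222, 239] → cuts [26, 113, 190, 206, 223, 240]
  FykI (GGTATACT, off=8): starts [0, 77, 180, 247] → cuts [8, 85, 188, 255]
  WciV (CTAA, off=1): starts [56, 97, 217, 261] → cuts [57, 98, 218, 262]
  EstV (ATCAACG, off=7): starts [39, 105, 145, 169, 228] → cuts [46, 112, 152, 176, 235]
  LmaII (TCCG, off=1): starts [66, 72, 118, 124, 134, 198, 208] → cuts [67, 73, 119, 125, 135, 199, 209]

Pooled cuts: [8, 26, 46, 57, 67, 73, 85, 98, 112, 113, 119, 125, 135, 152, 176, 188, 190, 199, 206, 209, 218, 223, 235, 240, 255, 262]

Fragment lengths:
  [0,8): 8 bp
  [8,26): 18 bp
  [26,46): 20 bp
  [46,57): 11 bp
  [57,67): 10 bp
  [67,73): 6 bp
  [73,85): 12 bp
  [85,98): 13 bp
  [98,112): 14 bp
  [112,113): 1 bp
  [113,119): 6 bp
  [119,125): 6 bp
  [125,135): 10 bp
  [135,152): 17 bp
  [152,176): 24 bp
  [176,188): 12 bp
  [188,190): 2 bp
  [190,199): 9 bp
  [199,206): 7 bp
  [206,209): 3 bp
  [209,218): 9 bp
  [218,223): 5 bp
  [223,235): 12 bp
  [235,240): 5 bp
  [240,255): 15 bp
  [255,262): 7 bp
  [262,273): 11 bp

[1,2,3,5,5,6,6,6,7,7,8,9,9,10,10,11,11,12,12,12,13,14,15,17,18,20,24]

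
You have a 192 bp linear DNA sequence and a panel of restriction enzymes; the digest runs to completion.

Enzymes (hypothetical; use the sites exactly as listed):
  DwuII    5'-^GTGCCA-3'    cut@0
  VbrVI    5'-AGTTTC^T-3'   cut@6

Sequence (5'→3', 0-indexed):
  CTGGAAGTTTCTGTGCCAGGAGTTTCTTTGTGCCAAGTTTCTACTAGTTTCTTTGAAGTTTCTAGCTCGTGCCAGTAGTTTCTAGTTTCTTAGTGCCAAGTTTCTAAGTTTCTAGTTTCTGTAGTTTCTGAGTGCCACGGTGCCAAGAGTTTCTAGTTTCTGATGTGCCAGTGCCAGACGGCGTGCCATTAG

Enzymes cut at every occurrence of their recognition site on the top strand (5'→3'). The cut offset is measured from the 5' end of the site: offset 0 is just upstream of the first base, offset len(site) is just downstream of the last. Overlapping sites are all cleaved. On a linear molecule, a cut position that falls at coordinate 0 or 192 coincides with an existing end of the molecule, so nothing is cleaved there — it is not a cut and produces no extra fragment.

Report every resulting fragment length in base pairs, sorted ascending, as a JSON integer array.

[1,3,3,3,4,6,6,7,7,7,8,8,9,10,10,11,11,12,12,12,14,14,14]

Site scan:
  DwuII (GTGCCA, off=0): starts [12, 29, 68, 92, 131, 139, 164, 170, 182] → cuts [12, 29, 68, 92, 131, 139, 164, 170, 182]
  VbrVI (AGTTTCT, off=6): starts [5, 20, 35, 45, 56, 76, 83, 98, 106, 113, 122, 147, 154] → cuts [11, 26, 41, 51, 62, 82, 89, 104, 112, 119, 128, 153, 160]

Pooled cuts: [11, 12, 26, 29, 41, 51, 62, 68, 82, 89, 92, 104, 112, 119, 128, 131, 139, 153, 160, 164, 170, 182]

Fragments:
  [0,11): 11 bp
  [11,12): 1 bp
  [12,26): 14 bp
  [26,29): 3 bp
  [29,41): 12 bp
  [41,51): 10 bp
  [51,62): 11 bp
  [62,68): 6 bp
  [68,82): 14 bp
  [82,89): 7 bp
  [89,92): 3 bp
  [92,104): 12 bp
  [104,112): 8 bp
  [112,119): 7 bp
  [119,128): 9 bp
  [128,131): 3 bp
  [131,139): 8 bp
  [139,153): 14 bp
  [153,160): 7 bp
  [160,164): 4 bp
  [164,170): 6 bp
  [170,182): 12 bp
  [182,192): 10 bp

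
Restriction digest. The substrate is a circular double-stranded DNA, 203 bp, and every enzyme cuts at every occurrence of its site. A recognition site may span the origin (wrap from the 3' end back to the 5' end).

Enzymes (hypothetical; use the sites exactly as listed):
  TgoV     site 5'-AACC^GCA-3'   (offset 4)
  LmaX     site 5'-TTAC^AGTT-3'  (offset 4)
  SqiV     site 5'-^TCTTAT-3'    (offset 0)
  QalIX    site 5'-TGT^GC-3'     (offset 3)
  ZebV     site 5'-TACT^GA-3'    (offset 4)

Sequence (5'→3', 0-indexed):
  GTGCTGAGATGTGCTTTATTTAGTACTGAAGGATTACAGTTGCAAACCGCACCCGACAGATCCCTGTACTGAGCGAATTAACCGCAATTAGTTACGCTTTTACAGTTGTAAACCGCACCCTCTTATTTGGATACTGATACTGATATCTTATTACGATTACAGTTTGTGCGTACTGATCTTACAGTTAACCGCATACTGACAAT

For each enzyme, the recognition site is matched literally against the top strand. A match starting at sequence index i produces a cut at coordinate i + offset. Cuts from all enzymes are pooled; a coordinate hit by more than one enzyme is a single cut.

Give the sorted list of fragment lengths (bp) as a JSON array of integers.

Scan for sites:
  TgoV AACCGCA/4: at [44, 79, 110, 186] ⇒ [48, 83, 114, 190]
  LmaX TTACAGTT/4: at [33, 99, 156, 178] ⇒ [37, 103, 160, 182]
  SqiV TCTTAT/0: at [120, 145] ⇒ [120, 145]
  QalIX TGTGC/3: at [9, 164, 202] ⇒ [2, 12, 167]
  ZebV TACTGA/4: at [23, 66, 131, 137, 170, 193] ⇒ [27, 70, 135, 141, 174, 197]

All cut coordinates (distinct, sorted): [2, 12, 27, 37, 48, 70, 83, 103, 114, 120, 135, 141, 145, 160, 167, 174, 182, 190, 197]

Fragments:
  2→12: 10 bp
  12→27: 15 bp
  27→37: 10 bp
  37→48: 11 bp
  48→70: 22 bp
  70→83: 13 bp
  83→103: 20 bp
  103→114: 11 bp
  114→120: 6 bp
  120→135: 15 bp
  135→141: 6 bp
  141→145: 4 bp
  145→160: 15 bp
  160→167: 7 bp
  167→174: 7 bp
  174→182: 8 bp
  182→190: 8 bp
  190→197: 7 bp
  197→2 (wrap): 203-197+2 = 8 bp

[4,6,6,7,7,7,8,8,8,10,10,11,11,13,15,15,15,20,22]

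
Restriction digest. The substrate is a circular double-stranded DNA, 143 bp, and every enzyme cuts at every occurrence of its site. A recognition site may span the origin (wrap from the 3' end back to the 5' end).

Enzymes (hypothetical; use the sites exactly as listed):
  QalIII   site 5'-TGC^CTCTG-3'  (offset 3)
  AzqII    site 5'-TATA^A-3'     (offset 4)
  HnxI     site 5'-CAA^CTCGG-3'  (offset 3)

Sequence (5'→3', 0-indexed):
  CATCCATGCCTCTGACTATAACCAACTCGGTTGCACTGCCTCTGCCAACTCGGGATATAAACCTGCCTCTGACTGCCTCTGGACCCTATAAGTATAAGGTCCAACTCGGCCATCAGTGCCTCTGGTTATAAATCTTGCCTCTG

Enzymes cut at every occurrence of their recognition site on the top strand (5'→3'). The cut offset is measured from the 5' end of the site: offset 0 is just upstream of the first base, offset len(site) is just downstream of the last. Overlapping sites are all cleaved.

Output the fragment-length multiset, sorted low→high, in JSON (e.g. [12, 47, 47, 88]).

Site scan:
  QalIII (TGCCTCTG, off=3): starts [6, 36, 63, 73, 116, 135] → cuts [9, 39, 66, 76, 119, 138]
  AzqII (TATAA, off=4): starts [16, 55, 86, 92, 126] → cuts [20, 59, 90, 96, 130]
  HnxI (CAACTCGG, off=3): starts [22, 45, 101] → cuts [25, 48, 104]

All cut coordinates (distinct, sorted): [9, 20, 25, 39, 48, 59, 66, 76, 90, 96, 104, 119, 130, 138]

Fragments:
  9→20: 11 bp
  20→25: 5 bp
  25→39: 14 bp
  39→48: 9 bp
  48→59: 11 bp
  59→66: 7 bp
  66→76: 10 bp
  76→90: 14 bp
  90→96: 6 bp
  96→104: 8 bp
  104→119: 15 bp
  119→130: 11 bp
  130→138: 8 bp
  138→9 (wrap): 143-138+9 = 14 bp

[5,6,7,8,8,9,10,11,11,11,14,14,14,15]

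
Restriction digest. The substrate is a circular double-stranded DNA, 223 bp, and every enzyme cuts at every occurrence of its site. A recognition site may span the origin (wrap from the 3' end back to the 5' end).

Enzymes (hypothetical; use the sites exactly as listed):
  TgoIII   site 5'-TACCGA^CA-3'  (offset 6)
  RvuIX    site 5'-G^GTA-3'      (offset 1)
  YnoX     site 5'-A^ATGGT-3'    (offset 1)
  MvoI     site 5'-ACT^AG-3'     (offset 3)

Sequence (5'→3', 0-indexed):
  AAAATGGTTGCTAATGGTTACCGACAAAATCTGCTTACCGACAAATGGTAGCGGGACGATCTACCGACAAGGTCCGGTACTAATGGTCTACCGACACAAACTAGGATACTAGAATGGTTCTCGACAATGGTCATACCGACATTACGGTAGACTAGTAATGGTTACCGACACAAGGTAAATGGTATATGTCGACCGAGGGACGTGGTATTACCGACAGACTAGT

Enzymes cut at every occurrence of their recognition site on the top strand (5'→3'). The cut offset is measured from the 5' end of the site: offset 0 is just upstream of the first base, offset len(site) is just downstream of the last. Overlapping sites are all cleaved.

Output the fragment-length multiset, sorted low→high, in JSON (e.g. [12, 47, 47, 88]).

Scan for sites:
  TgoIII (TACCGACA, off=6): starts [18, 35, 61, 88, 133, 162, 208] → cuts [24, 41, 67, 94, 139, 168, 214]
  RvuIX (GGTA, off=1): starts [46, 75, 145, 173, 180, 203] → cuts [47, 76, 146, 174, 181, 204]
  YnoX (AATGGT, off=1): starts [2, 12, 43, 81, 112, 125, 156, 177] → cuts [3, 13, 44, 82, 113, 126, 157, 178]
  MvoI (ACTAG, off=3): starts [99, 107, 150, 217] → cuts [102, 110, 153, 220]

Pooled cuts: [3, 13, 24, 41, 44, 47, 67, 76, 82, 94, 102, 110, 113, 126, 139, 146, 153, 157, 168, 174, 178, 181, 204, 214, 220]

Fragment lengths:
  3→13: 10 bp
  13→24: 11 bp
  24→41: 17 bp
  41→44: 3 bp
  44→47: 3 bp
  47→67: 20 bp
  67→76: 9 bp
  76→82: 6 bp
  82→94: 12 bp
  94→102: 8 bp
  102→110: 8 bp
  110→113: 3 bp
  113→126: 13 bp
  126→139: 13 bp
  139→146: 7 bp
  146→153: 7 bp
  153→157: 4 bp
  157→168: 11 bp
  168→174: 6 bp
  174→178: 4 bp
  178→181: 3 bp
  181→204: 23 bp
  204→214: 10 bp
  214→220: 6 bp
  220→3 (wrap): 223-220+3 = 6 bp

[3,3,3,3,4,4,6,6,6,6,7,7,8,8,9,10,10,11,11,12,13,13,17,20,23]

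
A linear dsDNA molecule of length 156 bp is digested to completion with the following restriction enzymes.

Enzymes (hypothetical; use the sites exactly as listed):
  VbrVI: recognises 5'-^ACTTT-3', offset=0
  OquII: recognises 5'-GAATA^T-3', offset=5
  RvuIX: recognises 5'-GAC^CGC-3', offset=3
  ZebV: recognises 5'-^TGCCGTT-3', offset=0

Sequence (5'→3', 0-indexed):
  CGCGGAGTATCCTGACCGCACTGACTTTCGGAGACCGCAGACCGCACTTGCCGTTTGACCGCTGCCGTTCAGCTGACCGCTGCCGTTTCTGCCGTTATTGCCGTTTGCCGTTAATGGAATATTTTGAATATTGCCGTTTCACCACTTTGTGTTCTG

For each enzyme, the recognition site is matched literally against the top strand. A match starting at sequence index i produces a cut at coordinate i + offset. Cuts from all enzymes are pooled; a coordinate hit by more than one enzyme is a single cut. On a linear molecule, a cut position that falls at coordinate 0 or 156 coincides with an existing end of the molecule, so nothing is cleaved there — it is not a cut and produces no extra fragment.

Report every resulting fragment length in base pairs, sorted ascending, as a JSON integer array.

[1,3,3,6,7,7,7,9,9,9,11,12,12,13,15,16,16]

Per-enzyme occurrences:
  VbrVI ACTTT/0: at [23, 143] ⇒ [23, 143]
  OquII GAATAT/5: at [116, 125] ⇒ [121, 130]
  RvuIX GACCGC/3: at [13, 32, 39, 56, 74] ⇒ [16, 35, 42, 59, 77]
  ZebV TGCCGTT/0: at [48, 62, 80, 89, 98, 105, 131] ⇒ [48, 62, 80, 89, 98, 105, 131]

All cut coordinates (distinct, sorted): [16, 23, 35, 42, 48, 59, 62, 77, 80, 89, 98, 105, 121, 130, 131, 143]

Fragment lengths:
  [0,16): 16 bp
  [16,23): 7 bp
  [23,35): 12 bp
  [35,42): 7 bp
  [42,48): 6 bp
  [48,59): 11 bp
  [59,62): 3 bp
  [62,77): 15 bp
  [77,80): 3 bp
  [80,89): 9 bp
  [89,98): 9 bp
  [98,105): 7 bp
  [105,121): 16 bp
  [121,130): 9 bp
  [130,131): 1 bp
  [131,143): 12 bp
  [143,156): 13 bp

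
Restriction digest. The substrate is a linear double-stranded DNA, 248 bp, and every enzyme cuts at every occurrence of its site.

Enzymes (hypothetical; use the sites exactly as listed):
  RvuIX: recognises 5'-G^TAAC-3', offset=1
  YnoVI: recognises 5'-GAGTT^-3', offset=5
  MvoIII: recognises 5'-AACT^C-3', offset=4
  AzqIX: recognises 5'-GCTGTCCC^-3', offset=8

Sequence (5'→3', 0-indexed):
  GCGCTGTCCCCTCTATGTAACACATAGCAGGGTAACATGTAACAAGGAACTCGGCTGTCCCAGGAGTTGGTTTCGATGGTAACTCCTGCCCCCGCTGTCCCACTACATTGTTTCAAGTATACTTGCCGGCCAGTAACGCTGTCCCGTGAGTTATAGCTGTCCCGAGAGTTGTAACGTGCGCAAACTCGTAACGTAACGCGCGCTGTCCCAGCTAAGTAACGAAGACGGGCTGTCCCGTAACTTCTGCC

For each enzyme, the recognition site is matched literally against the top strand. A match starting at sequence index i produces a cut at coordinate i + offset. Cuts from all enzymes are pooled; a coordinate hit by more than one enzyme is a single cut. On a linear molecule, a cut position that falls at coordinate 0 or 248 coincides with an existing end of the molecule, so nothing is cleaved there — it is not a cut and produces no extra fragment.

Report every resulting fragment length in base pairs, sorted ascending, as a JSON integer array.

[1,1,2,5,5,7,7,7,7,7,7,10,10,11,11,11,12,12,15,15,16,17,20,32]

Site scan:
  RvuIX GTAAC/1: at [16, 31, 38, 78, 132, 170, 187, 192, 215, 236] ⇒ [17, 32, 39, 79, 133, 171, 188, 193, 216, 237]
  YnoVI GAGTT/5: at [63, 147, 165] ⇒ [68, 152, 170]
  MvoIII AACTC/4: at [47, 80, 182] ⇒ [51, 84, 186]
  AzqIX GCTGTCCC/8: at [2, 53, 93, 137, 155, 201, 228] ⇒ [10, 61, 101, 145, 163, 209, 236]

All cut coordinates (distinct, sorted): [10, 17, 32, 39, 51, 61, 68, 79, 84, 101, 133, 145, 152, 163, 170, 171, 186, 188, 193, 209, 216, 236, 237]

Fragments:
  [0,10): 10 bp
  [10,17): 7 bp
  [17,32): 15 bp
  [32,39): 7 bp
  [39,51): 12 bp
  [51,61): 10 bp
  [61,68): 7 bp
  [68,79): 11 bp
  [79,84): 5 bp
  [84,101): 17 bp
  [101,133): 32 bp
  [133,145): 12 bp
  [145,152): 7 bp
  [152,163): 11 bp
  [163,170): 7 bp
  [170,171): 1 bp
  [171,186): 15 bp
  [186,188): 2 bp
  [188,193): 5 bp
  [193,209): 16 bp
  [209,216): 7 bp
  [216,236): 20 bp
  [236,237): 1 bp
  [237,248): 11 bp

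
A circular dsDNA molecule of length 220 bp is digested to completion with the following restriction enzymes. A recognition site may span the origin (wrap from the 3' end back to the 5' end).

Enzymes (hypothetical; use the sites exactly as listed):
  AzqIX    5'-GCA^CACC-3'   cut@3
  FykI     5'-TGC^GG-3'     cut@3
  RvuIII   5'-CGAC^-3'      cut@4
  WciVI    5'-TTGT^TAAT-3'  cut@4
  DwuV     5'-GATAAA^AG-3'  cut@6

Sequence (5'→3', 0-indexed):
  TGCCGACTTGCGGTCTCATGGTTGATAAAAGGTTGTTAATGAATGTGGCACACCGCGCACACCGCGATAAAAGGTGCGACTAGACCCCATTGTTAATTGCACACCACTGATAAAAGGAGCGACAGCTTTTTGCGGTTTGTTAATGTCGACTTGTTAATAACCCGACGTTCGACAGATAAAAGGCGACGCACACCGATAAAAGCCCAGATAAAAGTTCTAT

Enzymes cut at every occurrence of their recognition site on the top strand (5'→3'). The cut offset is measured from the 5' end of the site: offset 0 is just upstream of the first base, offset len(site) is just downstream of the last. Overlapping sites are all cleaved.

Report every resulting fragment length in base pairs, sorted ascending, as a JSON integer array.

Scan for sites:
  AzqIX GCACACC/3: at [47, 56, 98, 187] ⇒ [50, 59, 101, 190]
  FykI TGCGG/3: at [8, 130] ⇒ [11, 133]
  RvuIII CGAC/4: at [3, 76, 119, 146, 162, 169, 183] ⇒ [7, 80, 123, 150, 166, 173, 187]
  WciVI TTGTTAAT/4: at [32, 89, 136, 150] ⇒ [36, 93, 140, 154]
  DwuV GATAAAAG/6: at [23, 65, 108, 174, 194, 206] ⇒ [29, 71, 114, 180, 200, 212]

Pooled cuts: [7, 11, 29, 36, 50, 59, 71, 80, 93, 101, 114, 123, 133, 140, 150, 154, 166, 173, 180, 187, 190, 200, 212]

Fragment lengths:
  7→11: 4 bp
  11→29: 18 bp
  29→36: 7 bp
  36→50: 14 bp
  50→59: 9 bp
  59→71: 12 bp
  71→80: 9 bp
  80→93: 13 bp
  93→101: 8 bp
  101→114: 13 bp
  114→123: 9 bp
  123→133: 10 bp
  133→140: 7 bp
  140→150: 10 bp
  150→154: 4 bp
  154→166: 12 bp
  166→173: 7 bp
  173→180: 7 bp
  180→187: 7 bp
  187→190: 3 bp
  190→200: 10 bp
  200→212: 12 bp
  212→7 (wrap): 220-212+7 = 15 bp

[3,4,4,7,7,7,7,7,8,9,9,9,10,10,10,12,12,12,13,13,14,15,18]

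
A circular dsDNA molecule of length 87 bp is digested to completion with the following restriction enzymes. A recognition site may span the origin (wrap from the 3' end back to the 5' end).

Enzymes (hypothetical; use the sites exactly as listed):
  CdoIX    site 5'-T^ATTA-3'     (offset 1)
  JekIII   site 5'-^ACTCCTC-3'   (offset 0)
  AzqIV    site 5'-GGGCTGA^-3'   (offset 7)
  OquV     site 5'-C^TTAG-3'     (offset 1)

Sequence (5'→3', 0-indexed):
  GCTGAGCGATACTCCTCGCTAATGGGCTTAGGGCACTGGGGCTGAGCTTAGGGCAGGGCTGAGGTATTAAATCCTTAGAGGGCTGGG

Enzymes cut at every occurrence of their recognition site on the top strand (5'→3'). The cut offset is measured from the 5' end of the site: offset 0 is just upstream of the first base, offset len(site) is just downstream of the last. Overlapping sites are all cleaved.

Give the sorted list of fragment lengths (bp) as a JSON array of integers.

Scan for sites:
  CdoIX (TATTA, off=1): starts [64] → cuts [65]
  JekIII (ACTCCTC, off=0): starts [10] → cuts [10]
  AzqIV (GGGCTGA, off=7): starts [38, 55, 85] → cuts [5, 45, 62]
  OquV (CTTAG, off=1): starts [26, 46, 73] → cuts [27, 47, 74]

All cut coordinates (distinct, sorted): [5, 10, 27, 45, 47, 62, 65, 74]

Fragments:
  5→10: 5 bp
  10→27: 17 bp
  27→45: 18 bp
  45→47: 2 bp
  47→62: 15 bp
  62→65: 3 bp
  65→74: 9 bp
  74→5 (wrap): 87-74+5 = 18 bp

[2,3,5,9,15,17,18,18]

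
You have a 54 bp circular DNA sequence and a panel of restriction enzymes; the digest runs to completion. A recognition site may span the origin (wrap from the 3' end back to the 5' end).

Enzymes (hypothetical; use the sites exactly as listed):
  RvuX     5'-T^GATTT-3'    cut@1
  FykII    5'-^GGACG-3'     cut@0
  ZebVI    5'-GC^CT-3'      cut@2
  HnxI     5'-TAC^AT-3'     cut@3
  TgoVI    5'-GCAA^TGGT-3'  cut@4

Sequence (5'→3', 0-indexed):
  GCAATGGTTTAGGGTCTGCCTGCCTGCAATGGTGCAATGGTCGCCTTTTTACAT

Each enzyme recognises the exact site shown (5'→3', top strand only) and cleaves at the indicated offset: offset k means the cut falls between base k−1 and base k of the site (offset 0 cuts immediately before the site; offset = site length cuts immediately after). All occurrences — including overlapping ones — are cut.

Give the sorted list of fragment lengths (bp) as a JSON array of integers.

[4,6,6,7,8,8,15]

Per-enzyme occurrences:
  RvuX (TGATTT, off=1): no sites
  FykII (GGACG, off=0): no sites
  ZebVI (GCCT, off=2): starts [17, 21, 42] → cuts [19, 23, 44]
  HnxI (TACAT, off=3): starts [49] → cuts [52]
  TgoVI (GCAATGGT, off=4): starts [0, 25, 33] → cuts [4, 29, 37]

All cut coordinates (distinct, sorted): [4, 19, 23, 29, 37, 44, 52]

Fragment lengths:
  4→19: 15 bp
  19→23: 4 bp
  23→29: 6 bp
  29→37: 8 bp
  37→44: 7 bp
  44→52: 8 bp
  52→4 (wrap): 54-52+4 = 6 bp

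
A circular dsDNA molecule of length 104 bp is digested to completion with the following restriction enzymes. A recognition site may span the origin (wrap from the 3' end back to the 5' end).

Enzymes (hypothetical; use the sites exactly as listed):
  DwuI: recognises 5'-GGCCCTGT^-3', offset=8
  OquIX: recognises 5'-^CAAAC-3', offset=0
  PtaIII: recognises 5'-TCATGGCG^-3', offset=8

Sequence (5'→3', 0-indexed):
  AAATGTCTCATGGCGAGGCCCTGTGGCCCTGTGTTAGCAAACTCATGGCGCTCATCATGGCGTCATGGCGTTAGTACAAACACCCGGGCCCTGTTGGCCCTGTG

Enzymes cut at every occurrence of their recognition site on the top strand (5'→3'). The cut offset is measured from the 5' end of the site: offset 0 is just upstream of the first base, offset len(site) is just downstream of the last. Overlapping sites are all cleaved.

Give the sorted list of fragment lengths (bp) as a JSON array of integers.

[5,6,8,8,9,9,12,13,16,18]

Scan for sites:
  DwuI GGCCCTGT/8: at [16, 24, 86, 95] ⇒ [24, 32, 94, 103]
  OquIX CAAAC/0: at [37, 76] ⇒ [37, 76]
  PtaIII TCATGGCG/8: at [7, 42, 54, 62] ⇒ [15, 50, 62, 70]

All cut coordinates (distinct, sorted): [15, 24, 32, 37, 50, 62, 70, 76, 94, 103]

Fragments:
  15→24: 9 bp
  24→32: 8 bp
  32→37: 5 bp
  37→50: 13 bp
  50→62: 12 bp
  62→70: 8 bp
  70→76: 6 bp
  76→94: 18 bp
  94→103: 9 bp
  103→15 (wrap): 104-103+15 = 16 bp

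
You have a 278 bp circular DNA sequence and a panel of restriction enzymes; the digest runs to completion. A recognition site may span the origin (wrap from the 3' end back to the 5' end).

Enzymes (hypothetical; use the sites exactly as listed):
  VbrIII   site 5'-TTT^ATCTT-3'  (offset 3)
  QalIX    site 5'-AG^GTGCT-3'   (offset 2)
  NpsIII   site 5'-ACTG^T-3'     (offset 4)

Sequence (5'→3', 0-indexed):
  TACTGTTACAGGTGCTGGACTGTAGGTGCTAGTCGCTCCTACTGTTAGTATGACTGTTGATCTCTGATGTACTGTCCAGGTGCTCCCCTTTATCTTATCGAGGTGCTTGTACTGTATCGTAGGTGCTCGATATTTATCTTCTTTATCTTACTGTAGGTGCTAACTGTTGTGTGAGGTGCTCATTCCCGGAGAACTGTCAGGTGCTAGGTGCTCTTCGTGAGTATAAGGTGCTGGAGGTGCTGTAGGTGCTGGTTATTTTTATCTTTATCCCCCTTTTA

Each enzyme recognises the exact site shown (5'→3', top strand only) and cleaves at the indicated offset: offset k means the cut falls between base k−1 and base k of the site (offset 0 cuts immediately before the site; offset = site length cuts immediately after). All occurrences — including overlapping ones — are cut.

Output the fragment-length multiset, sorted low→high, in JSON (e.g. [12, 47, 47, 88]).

Per-enzyme occurrences:
  VbrIII TTTATCTT/3: at [88, 132, 141, 257] ⇒ [91, 135, 144, 260]
  QalIX AGGTGCT/2: at [9, 23, 77, 100, 120, 154, 173, 198, 205, 225, 234, 243] ⇒ [11, 25, 79, 102, 122, 156, 175, 200, 207, 227, 236, 245]
  NpsIII ACTGT/4: at [1, 18, 40, 52, 70, 110, 149, 162, 192] ⇒ [5, 22, 44, 56, 74, 114, 153, 166, 196]

Pooled cuts: [5, 11, 22, 25, 44, 56, 74, 79, 91, 102, 114, 122, 135, 144, 153, 156, 166, 175, 196, 200, 207, 227, 236, 245, 260]

Fragments:
  5→11: 6 bp
  11→22: 11 bp
  22→25: 3 bp
  25→44: 19 bp
  44→56: 12 bp
  56→74: 18 bp
  74→79: 5 bp
  79→91: 12 bp
  91→102: 11 bp
  102→114: 12 bp
  114→122: 8 bp
  122→135: 13 bp
  135→144: 9 bp
  144→153: 9 bp
  153→156: 3 bp
  156→166: 10 bp
  166→175: 9 bp
  175→196: 21 bp
  196→200: 4 bp
  200→207: 7 bp
  207→227: 20 bp
  227→236: 9 bp
  236→245: 9 bp
  245→260: 15 bp
  260→5 (wrap): 278-260+5 = 23 bp

[3,3,4,5,6,7,8,9,9,9,9,9,10,11,11,12,12,12,13,15,18,19,20,21,23]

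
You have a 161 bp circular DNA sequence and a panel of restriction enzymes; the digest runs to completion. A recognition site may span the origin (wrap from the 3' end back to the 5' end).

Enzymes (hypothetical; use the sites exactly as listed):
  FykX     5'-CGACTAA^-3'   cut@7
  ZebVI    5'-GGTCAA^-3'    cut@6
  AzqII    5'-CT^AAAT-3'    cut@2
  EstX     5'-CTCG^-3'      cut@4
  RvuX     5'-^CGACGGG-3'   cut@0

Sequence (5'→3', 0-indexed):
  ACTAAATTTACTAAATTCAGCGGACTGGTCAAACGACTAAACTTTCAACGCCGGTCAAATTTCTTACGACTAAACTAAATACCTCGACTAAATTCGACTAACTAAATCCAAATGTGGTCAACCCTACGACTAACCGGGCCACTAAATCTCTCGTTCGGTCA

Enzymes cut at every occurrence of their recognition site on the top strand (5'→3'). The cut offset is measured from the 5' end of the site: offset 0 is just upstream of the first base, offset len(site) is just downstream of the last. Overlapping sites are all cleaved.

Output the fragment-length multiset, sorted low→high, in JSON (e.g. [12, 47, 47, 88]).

[2,2,2,3,3,8,9,9,10,10,10,10,12,15,18,18,20]

Scan for sites:
  FykX (CGACTAA, off=7): starts [33, 66, 84, 94, 126] → cuts [40, 73, 91, 101, 133]
  ZebVI (GGTCAA, off=6): starts [26, 52, 115, 156] → cuts [1, 32, 58, 121]
  AzqII (CTAAAT, off=2): starts [1, 10, 74, 87, 101, 141] → cuts [3, 12, 76, 89, 103, 143]
  EstX (CTCG, off=4): starts [82, 149] → cuts [86, 153]
  RvuX (CGACGGG, off=0): no sites

Pooled cuts: [1, 3, 12, 32, 40, 58, 73, 76, 86, 89, 91, 101, 103, 121, 133, 143, 153]

Fragments:
  1→3: 2 bp
  3→12: 9 bp
  12→32: 20 bp
  32→40: 8 bp
  40→58: 18 bp
  58→73: 15 bp
  73→76: 3 bp
  76→86: 10 bp
  86→89: 3 bp
  89→91: 2 bp
  91→101: 10 bp
  101→103: 2 bp
  103→121: 18 bp
  121→133: 12 bp
  133→143: 10 bp
  143→153: 10 bp
  153→1 (wrap): 161-153+1 = 9 bp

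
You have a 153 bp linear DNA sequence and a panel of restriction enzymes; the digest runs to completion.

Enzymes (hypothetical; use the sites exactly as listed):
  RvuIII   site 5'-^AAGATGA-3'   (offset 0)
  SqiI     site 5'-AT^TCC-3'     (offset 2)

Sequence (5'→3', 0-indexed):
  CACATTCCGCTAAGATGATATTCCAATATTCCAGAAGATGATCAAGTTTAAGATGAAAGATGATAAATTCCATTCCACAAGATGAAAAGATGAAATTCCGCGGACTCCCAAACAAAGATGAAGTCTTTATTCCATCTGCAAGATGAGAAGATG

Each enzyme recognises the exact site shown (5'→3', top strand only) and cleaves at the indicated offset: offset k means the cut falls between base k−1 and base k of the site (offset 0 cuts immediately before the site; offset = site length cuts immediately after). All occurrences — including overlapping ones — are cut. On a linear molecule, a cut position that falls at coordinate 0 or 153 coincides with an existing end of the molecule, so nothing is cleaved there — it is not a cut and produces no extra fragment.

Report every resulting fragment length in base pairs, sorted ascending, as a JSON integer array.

Site scan:
  RvuIII (AAGATGA, off=0): starts [11, 34, 49, 56, 78, 86, 114, 139] → cuts [11, 34, 49, 56, 78, 86, 114, 139]
  SqiI (ATTCC, off=2): starts [3, 19, 27, 66, 71, 94, 128] → cuts [5, 21, 29, 68, 73, 96, 130]

All cut coordinates (distinct, sorted): [5, 11, 21, 29, 34, 49, 56, 68, 73, 78, 86, 96, 114, 130, 139]

Fragments:
  [0,5): 5 bp
  [5,11): 6 bp
  [11,21): 10 bp
  [21,29): 8 bp
  [29,34): 5 bp
  [34,49): 15 bp
  [49,56): 7 bp
  [56,68): 12 bp
  [68,73): 5 bp
  [73,78): 5 bp
  [78,86): 8 bp
  [86,96): 10 bp
  [96,114): 18 bp
  [114,130): 16 bp
  [130,139): 9 bp
  [139,153): 14 bp

[5,5,5,5,6,7,8,8,9,10,10,12,14,15,16,18]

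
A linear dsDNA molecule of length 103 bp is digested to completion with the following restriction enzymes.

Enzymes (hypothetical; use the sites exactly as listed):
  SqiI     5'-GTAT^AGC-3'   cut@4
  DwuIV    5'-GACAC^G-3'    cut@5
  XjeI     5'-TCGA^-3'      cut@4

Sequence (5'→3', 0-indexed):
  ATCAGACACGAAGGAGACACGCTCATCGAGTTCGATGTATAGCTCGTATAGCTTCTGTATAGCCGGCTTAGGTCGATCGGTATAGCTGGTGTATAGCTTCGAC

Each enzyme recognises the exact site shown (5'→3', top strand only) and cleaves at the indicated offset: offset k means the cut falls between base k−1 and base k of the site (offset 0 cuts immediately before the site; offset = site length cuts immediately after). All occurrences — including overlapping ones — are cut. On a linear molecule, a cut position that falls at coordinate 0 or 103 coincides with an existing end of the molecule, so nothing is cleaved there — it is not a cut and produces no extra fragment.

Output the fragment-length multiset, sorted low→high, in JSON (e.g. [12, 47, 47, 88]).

Site scan:
  SqiI GTATAGC/4: at [36, 45, 56, 79, 90] ⇒ [40, 49, 60, 83, 94]
  DwuIV GACACG/5: at [4, 15] ⇒ [9, 20]
  XjeI TCGA/4: at [25, 31, 72, 98] ⇒ [29, 35, 76, 102]

All cut coordinates (distinct, sorted): [9, 20, 29, 35, 40, 49, 60, 76, 83, 94, 102]

Fragments:
  [0,9): 9 bp
  [9,20): 11 bp
  [20,29): 9 bp
  [29,35): 6 bp
  [35,40): 5 bp
  [40,49): 9 bp
  [49,60): 11 bp
  [60,76): 16 bp
  [76,83): 7 bp
  [83,94): 11 bp
  [94,102): 8 bp
  [102,103): 1 bp

[1,5,6,7,8,9,9,9,11,11,11,16]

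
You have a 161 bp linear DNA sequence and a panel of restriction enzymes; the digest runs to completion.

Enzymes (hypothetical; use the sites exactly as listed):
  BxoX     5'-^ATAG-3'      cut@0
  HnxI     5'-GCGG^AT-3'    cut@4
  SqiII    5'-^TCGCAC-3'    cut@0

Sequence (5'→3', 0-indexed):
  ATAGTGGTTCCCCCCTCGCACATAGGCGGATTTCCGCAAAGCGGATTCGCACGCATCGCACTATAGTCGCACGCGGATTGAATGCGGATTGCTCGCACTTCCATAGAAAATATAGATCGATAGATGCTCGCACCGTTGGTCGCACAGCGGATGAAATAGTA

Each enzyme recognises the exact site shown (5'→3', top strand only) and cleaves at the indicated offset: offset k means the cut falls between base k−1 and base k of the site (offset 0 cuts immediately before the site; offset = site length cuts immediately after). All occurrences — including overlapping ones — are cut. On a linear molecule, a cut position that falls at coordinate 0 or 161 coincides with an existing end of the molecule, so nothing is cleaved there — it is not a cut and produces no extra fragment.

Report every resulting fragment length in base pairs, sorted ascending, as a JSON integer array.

Per-enzyme occurrences:
  BxoX (ATAG, off=0): starts [0, 21, 62, 102, 111, 119, 155] → cuts [21, 62, 102, 111, 119, 155] (position 0 is a terminus of the linear molecule — no cut)
  HnxI (GCGGAT, off=4): starts [25, 40, 72, 83, 146] → cuts [29, 44, 76, 87, 150]
  SqiII (TCGCAC, off=0): starts [15, 46, 55, 66, 92, 127, 139] → cuts [15, 46, 55, 66, 92, 127, 139]

All cut coordinates (distinct, sorted): [15, 21, 29, 44, 46, 55, 62, 66, 76, 87, 92, 102, 111, 119, 127, 139, 150, 155]

Fragments:
  [0,15): 15 bp
  [15,21): 6 bp
  [21,29): 8 bp
  [29,44): 15 bp
  [44,46): 2 bp
  [46,55): 9 bp
  [55,62): 7 bp
  [62,66): 4 bp
  [66,76): 10 bp
  [76,87): 11 bp
  [87,92): 5 bp
  [92,102): 10 bp
  [102,111): 9 bp
  [111,119): 8 bp
  [119,127): 8 bp
  [127,139): 12 bp
  [139,150): 11 bp
  [150,155): 5 bp
  [155,161): 6 bp

[2,4,5,5,6,6,7,8,8,8,9,9,10,10,11,11,12,15,15]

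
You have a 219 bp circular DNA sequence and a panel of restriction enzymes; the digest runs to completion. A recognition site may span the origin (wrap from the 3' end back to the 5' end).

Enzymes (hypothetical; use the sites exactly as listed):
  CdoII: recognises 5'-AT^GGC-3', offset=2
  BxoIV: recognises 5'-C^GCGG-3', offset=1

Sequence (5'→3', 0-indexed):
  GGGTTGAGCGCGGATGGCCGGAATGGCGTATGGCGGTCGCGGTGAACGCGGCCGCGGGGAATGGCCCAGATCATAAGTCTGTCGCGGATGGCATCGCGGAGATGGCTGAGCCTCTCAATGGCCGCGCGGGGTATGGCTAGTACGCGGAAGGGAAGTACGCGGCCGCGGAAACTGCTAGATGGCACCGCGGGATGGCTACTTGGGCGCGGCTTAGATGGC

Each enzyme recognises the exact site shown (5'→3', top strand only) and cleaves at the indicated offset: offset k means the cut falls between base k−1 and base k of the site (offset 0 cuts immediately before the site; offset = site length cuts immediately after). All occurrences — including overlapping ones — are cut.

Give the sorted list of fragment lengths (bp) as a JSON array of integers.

[6,6,6,6,6,6,6,7,7,7,8,9,9,9,9,9,11,12,12,15,16,16,21]

Per-enzyme occurrences:
  CdoII ATGGC/2: at [13, 22, 29, 60, 87, 101, 117, 132, 178, 191, 214] ⇒ [15, 24, 31, 62, 89, 103, 119, 134, 180, 193, 216]
  BxoIV CGCGG/1: at [8, 37, 46, 52, 82, 94, 124, 142, 157, 163, 185, 204] ⇒ [9, 38, 47, 53, 83, 95, 125, 143, 158, 164, 186, 205]

All cut coordinates (distinct, sorted): [9, 15, 24, 31, 38, 47, 53, 62, 83, 89, 95, 103, 119, 125, 134, 143, 158, 164, 180, 186, 193, 205, 216]

Fragment lengths:
  9→15: 6 bp
  15→24: 9 bp
  24→31: 7 bp
  31→38: 7 bp
  38→47: 9 bp
  47→53: 6 bp
  53→62: 9 bp
  62→83: 21 bp
  83→89: 6 bp
  89→95: 6 bp
  95→103: 8 bp
  103→119: 16 bp
  119→125: 6 bp
  125→134: 9 bp
  134→143: 9 bp
  143→158: 15 bp
  158→164: 6 bp
  164→180: 16 bp
  180→186: 6 bp
  186→193: 7 bp
  193→205: 12 bp
  205→216: 11 bp
  216→9 (wrap): 219-216+9 = 12 bp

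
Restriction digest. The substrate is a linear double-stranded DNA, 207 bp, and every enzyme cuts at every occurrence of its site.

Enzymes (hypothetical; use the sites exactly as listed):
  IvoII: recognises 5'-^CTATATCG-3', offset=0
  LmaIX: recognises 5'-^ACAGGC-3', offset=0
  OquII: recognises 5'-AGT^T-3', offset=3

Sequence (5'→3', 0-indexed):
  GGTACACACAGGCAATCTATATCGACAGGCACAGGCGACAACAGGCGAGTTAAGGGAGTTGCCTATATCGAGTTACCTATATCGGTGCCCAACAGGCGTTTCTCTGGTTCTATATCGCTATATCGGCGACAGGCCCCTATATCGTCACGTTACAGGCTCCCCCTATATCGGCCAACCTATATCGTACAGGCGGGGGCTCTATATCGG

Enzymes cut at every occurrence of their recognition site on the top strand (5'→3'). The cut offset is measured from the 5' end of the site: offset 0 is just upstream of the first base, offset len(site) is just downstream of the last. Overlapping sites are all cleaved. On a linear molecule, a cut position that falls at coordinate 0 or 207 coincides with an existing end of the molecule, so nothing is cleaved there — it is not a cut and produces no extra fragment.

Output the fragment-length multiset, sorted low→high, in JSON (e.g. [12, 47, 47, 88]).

[3,3,6,7,8,8,8,9,9,9,9,10,10,11,11,11,13,14,15,15,18]

Per-enzyme occurrences:
  IvoII CTATATCG/0: at [16, 62, 76, 109, 117, 136, 162, 176, 198] ⇒ [16, 62, 76, 109, 117, 136, 162, 176, 198]
  LmaIX ACAGGC/0: at [7, 24, 30, 40, 91, 128, 151, 185] ⇒ [7, 24, 30, 40, 91, 128, 151, 185]
  OquII AGTT/3: at [47, 56, 70] ⇒ [50, 59, 73]

All cut coordinates (distinct, sorted): [7, 16, 24, 30, 40, 50, 59, 62, 73, 76, 91, 109, 117, 128, 136, 151, 162, 176, 185, 198]

Fragments:
  [0,7): 7 bp
  [7,16): 9 bp
  [16,24): 8 bp
  [24,30): 6 bp
  [30,40): 10 bp
  [40,50): 10 bp
  [50,59): 9 bp
  [59,62): 3 bp
  [62,73): 11 bp
  [73,76): 3 bp
  [76,91): 15 bp
  [91,109): 18 bp
  [109,117): 8 bp
  [117,128): 11 bp
  [128,136): 8 bp
  [136,151): 15 bp
  [151,162): 11 bp
  [162,176): 14 bp
  [176,185): 9 bp
  [185,198): 13 bp
  [198,207): 9 bp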